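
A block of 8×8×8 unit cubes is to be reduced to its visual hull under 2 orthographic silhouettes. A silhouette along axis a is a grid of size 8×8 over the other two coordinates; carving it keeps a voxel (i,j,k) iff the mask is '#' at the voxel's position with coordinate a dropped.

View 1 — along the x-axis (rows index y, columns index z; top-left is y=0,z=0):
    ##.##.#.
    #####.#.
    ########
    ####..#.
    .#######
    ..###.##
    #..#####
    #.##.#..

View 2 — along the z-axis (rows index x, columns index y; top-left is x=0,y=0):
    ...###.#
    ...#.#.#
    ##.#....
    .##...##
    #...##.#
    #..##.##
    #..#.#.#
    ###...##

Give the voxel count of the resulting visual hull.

|visual hull| = 171

start: 8×8×8 = 512 voxels
V1 x: intersect with YZ mask (46 set) -- 368 left
V2 z: intersect with XY mask (32 set) -- 171 left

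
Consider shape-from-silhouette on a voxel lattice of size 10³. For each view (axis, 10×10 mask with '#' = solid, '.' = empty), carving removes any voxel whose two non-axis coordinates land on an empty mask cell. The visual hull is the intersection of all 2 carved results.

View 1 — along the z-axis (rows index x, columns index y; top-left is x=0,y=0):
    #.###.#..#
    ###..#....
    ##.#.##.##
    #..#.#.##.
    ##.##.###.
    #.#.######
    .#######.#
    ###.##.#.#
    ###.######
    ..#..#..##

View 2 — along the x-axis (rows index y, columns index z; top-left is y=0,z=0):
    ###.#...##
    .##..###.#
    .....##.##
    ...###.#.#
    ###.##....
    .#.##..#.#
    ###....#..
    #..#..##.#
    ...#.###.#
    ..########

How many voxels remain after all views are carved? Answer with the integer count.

initial block: 10^3 = 1000
carve view 1 (along z, XY-mask fill 65/100): 650 voxels remain
carve view 2 (along x, YZ-mask fill 53/100): 347 voxels remain

voxel count = 347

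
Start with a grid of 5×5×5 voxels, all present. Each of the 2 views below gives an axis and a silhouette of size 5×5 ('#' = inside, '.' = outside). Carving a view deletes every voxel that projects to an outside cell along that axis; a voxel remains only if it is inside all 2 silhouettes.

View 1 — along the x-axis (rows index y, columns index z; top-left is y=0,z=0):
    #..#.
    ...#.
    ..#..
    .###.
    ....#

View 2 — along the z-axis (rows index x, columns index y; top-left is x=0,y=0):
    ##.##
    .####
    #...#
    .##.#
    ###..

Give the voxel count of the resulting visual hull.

23 voxels

full grid |V| = 125
  1. axis=0 (YZ plane), |mask|=8  ⇒  voxels=40
  2. axis=2 (XY plane), |mask|=16  ⇒  voxels=23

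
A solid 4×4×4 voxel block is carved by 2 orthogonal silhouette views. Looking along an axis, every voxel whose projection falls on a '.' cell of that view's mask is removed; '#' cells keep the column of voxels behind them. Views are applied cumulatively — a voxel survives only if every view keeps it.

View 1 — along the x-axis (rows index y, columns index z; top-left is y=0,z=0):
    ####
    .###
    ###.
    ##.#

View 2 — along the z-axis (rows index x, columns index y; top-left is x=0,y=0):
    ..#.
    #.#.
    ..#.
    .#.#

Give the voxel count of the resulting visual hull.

full grid |V| = 64
  1. axis=0 (YZ plane), |mask|=13  ⇒  voxels=52
  2. axis=2 (XY plane), |mask|=6  ⇒  voxels=19

voxel count = 19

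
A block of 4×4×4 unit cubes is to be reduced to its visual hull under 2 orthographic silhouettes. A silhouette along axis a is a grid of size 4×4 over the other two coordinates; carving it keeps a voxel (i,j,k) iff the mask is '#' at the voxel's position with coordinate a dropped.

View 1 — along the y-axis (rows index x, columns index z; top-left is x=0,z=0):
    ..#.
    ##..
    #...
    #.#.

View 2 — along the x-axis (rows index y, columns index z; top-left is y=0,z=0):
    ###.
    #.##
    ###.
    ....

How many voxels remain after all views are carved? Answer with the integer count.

before carving: 64 voxels (4×4×4)
step 1: project along y, AND mask (6/16) → |grid| = 24
step 2: project along x, AND mask (9/16) → |grid| = 17

|visual hull| = 17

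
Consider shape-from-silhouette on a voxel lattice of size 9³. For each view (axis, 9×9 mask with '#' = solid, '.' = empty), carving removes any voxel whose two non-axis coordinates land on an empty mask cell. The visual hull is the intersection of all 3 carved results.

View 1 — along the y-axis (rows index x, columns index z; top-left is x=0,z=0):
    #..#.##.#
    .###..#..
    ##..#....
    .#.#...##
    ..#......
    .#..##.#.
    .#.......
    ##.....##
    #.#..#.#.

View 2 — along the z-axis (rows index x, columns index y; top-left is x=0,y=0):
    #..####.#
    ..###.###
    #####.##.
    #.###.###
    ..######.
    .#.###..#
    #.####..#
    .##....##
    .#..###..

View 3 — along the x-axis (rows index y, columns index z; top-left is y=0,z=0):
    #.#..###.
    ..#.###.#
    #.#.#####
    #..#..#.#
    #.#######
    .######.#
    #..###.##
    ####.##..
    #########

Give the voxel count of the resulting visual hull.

remaining voxels: 108

initial block: 9^3 = 729
carve view 1 (along y, XZ-mask fill 30/81): 270 voxels remain
carve view 2 (along z, XY-mask fill 51/81): 167 voxels remain
carve view 3 (along x, YZ-mask fill 57/81): 108 voxels remain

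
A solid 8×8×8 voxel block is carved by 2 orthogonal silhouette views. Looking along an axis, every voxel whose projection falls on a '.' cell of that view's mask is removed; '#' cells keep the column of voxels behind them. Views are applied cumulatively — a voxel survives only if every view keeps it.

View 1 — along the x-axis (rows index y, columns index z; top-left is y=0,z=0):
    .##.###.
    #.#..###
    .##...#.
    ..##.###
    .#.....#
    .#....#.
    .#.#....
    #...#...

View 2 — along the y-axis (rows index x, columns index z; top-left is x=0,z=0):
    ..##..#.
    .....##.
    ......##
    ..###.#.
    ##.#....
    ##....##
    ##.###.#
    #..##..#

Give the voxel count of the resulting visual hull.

start: 8×8×8 = 512 voxels
after view 1 [x-axis, 26 of 64 cells solid] → remaining = 208
after view 2 [y-axis, 28 of 64 cells solid] → remaining = 90

90 voxels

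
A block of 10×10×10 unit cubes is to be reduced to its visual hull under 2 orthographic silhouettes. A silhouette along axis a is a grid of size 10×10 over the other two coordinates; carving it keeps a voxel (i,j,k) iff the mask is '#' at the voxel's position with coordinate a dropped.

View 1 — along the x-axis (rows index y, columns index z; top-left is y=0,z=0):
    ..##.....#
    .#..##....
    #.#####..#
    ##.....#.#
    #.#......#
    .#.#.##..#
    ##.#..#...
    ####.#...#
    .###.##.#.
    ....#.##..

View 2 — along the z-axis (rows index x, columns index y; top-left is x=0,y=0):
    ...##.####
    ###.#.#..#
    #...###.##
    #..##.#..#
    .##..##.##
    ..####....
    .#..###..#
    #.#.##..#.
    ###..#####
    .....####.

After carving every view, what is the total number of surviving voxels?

|visual hull| = 237

full grid |V| = 1000
[1] x-view keeps 44 columns → grid now 440
[2] z-view keeps 55 columns → grid now 237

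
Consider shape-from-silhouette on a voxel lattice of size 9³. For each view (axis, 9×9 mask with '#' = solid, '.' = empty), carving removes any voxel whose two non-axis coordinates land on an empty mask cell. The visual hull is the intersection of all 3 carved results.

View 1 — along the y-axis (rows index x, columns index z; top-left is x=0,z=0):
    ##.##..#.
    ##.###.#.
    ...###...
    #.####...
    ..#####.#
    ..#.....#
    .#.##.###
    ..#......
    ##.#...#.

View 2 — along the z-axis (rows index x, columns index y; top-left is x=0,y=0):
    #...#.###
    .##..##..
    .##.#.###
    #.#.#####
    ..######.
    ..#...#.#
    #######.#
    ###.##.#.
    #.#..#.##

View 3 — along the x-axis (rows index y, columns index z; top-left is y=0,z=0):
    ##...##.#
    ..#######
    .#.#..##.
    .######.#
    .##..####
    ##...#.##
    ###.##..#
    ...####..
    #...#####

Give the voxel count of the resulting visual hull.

|visual hull| = 125

initial block: 9^3 = 729
step 1: project along y, AND mask (38/81) → |grid| = 342
step 2: project along z, AND mask (50/81) → |grid| = 218
step 3: project along x, AND mask (50/81) → |grid| = 125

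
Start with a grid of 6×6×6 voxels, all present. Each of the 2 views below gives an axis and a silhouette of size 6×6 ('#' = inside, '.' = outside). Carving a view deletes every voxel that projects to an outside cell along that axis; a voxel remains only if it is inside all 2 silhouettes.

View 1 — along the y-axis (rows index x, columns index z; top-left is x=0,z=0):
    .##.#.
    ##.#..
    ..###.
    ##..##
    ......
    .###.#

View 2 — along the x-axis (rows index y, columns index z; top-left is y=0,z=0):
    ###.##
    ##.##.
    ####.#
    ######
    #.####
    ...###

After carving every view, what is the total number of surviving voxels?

full grid |V| = 216
V1 y: intersect with XZ mask (17 set) -- 102 left
V2 x: intersect with YZ mask (28 set) -- 78 left

voxel count = 78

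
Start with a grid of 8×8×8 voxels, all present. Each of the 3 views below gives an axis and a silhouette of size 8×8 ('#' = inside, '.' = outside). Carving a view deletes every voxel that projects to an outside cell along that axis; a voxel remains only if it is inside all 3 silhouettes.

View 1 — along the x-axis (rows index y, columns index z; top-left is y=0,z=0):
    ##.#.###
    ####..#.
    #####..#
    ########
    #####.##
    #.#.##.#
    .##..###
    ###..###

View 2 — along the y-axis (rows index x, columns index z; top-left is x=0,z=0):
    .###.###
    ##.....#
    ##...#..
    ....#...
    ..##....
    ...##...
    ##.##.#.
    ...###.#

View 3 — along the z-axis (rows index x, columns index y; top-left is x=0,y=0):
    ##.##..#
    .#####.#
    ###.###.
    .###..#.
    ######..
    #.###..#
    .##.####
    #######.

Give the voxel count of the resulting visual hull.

remaining voxels: 112

before carving: 512 voxels (8×8×8)
carve view 1 (along x, YZ-mask fill 48/64): 384 voxels remain
carve view 2 (along y, XZ-mask fill 26/64): 152 voxels remain
carve view 3 (along z, XY-mask fill 45/64): 112 voxels remain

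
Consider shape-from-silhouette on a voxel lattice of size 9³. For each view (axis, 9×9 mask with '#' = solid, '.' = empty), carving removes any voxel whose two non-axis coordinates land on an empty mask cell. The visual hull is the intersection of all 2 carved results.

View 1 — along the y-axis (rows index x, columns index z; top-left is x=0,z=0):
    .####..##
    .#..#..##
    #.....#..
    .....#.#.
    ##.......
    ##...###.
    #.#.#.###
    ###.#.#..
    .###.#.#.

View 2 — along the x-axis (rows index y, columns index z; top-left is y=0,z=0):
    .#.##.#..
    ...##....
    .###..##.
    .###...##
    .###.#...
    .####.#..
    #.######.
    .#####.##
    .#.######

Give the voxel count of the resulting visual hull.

initial block: 9^3 = 729
[1] y-view keeps 37 columns → grid now 333
[2] x-view keeps 46 columns → grid now 184

184 voxels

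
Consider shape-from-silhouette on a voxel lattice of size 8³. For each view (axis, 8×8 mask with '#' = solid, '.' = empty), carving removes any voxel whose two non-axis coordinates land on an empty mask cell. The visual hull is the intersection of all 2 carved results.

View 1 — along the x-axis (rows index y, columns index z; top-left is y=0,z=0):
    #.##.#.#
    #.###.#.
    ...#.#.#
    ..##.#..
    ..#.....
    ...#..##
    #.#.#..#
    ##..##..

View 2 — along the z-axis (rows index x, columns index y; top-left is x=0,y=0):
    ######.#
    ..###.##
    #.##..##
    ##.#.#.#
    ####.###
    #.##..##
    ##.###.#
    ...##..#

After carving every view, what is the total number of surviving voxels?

remaining voxels: 153

start: 8×8×8 = 512 voxels
step 1: project along x, AND mask (28/64) → |grid| = 224
step 2: project along z, AND mask (43/64) → |grid| = 153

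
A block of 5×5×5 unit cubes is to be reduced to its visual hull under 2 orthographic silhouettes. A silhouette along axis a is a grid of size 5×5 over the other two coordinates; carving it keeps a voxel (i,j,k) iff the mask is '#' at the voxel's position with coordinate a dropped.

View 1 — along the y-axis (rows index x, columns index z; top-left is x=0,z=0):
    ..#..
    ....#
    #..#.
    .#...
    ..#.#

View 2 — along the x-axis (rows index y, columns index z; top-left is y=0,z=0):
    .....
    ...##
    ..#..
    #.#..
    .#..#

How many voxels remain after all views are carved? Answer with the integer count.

before carving: 125 voxels (5×5×5)
  1. axis=1 (XZ plane), |mask|=7  ⇒  voxels=35
  2. axis=0 (YZ plane), |mask|=7  ⇒  voxels=11

voxel count = 11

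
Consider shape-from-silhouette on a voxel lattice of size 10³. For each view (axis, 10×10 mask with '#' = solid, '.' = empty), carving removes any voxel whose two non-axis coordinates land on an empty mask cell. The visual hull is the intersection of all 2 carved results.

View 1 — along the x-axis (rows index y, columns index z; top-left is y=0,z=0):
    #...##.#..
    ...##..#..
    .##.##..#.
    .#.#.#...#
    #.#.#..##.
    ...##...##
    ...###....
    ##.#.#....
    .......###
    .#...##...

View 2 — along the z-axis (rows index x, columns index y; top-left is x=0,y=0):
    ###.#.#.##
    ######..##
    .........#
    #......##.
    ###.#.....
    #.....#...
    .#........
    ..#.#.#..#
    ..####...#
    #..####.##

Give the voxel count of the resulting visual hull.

before carving: 1000 voxels (10×10×10)
step 1: project along x, AND mask (38/100) → |grid| = 380
step 2: project along z, AND mask (42/100) → |grid| = 161

|visual hull| = 161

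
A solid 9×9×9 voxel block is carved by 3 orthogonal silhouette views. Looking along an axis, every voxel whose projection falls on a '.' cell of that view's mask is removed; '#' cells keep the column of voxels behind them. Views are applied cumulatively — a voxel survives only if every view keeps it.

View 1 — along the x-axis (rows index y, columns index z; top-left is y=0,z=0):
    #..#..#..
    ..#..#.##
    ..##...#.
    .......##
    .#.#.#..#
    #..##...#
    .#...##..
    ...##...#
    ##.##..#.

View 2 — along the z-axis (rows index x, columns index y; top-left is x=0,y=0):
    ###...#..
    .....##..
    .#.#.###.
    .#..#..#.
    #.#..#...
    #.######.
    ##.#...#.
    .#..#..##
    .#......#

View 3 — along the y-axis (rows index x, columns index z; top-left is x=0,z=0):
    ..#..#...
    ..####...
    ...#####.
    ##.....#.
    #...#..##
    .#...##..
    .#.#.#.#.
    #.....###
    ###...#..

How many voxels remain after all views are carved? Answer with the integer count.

43 voxels

start: 9×9×9 = 729 voxels
step 1: project along x, AND mask (31/81) → |grid| = 279
step 2: project along z, AND mask (34/81) → |grid| = 116
step 3: project along y, AND mask (33/81) → |grid| = 43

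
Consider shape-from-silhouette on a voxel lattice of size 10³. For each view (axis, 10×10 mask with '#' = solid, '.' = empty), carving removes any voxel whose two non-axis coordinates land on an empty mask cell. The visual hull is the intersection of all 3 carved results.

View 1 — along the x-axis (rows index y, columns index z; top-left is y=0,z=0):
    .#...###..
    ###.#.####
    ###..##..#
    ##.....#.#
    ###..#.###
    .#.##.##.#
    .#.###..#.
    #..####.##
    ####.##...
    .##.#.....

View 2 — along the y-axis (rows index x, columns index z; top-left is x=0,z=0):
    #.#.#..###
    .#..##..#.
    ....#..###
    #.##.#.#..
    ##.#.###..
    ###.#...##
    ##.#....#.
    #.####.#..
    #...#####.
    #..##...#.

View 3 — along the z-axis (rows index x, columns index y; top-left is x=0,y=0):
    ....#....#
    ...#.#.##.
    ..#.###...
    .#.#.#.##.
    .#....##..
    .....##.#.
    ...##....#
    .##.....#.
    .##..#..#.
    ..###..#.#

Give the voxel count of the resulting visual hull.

98 voxels

before carving: 1000 voxels (10×10×10)
step 1: project along x, AND mask (56/100) → |grid| = 560
step 2: project along y, AND mask (51/100) → |grid| = 277
step 3: project along z, AND mask (36/100) → |grid| = 98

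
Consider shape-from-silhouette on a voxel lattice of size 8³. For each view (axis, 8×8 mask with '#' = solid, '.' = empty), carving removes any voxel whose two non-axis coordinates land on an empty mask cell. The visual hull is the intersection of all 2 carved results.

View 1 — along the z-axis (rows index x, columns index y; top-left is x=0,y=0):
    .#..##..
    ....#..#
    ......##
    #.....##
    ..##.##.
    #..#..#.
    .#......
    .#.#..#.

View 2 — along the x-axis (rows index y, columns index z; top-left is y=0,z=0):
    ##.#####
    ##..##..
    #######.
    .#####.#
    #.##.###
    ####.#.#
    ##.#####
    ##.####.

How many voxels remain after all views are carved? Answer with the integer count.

start: 8×8×8 = 512 voxels
V1 z: intersect with XY mask (21 set) -- 168 left
V2 x: intersect with YZ mask (49 set) -- 128 left

voxel count = 128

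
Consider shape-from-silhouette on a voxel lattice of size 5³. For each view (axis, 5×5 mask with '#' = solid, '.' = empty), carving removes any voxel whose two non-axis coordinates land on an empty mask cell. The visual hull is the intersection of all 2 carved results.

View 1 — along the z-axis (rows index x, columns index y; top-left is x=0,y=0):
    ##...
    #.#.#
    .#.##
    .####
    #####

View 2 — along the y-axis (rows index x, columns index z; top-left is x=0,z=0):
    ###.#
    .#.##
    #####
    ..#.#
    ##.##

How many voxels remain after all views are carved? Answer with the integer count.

full grid |V| = 125
after view 1 [z-axis, 17 of 25 cells solid] → remaining = 85
after view 2 [y-axis, 18 of 25 cells solid] → remaining = 60

remaining voxels: 60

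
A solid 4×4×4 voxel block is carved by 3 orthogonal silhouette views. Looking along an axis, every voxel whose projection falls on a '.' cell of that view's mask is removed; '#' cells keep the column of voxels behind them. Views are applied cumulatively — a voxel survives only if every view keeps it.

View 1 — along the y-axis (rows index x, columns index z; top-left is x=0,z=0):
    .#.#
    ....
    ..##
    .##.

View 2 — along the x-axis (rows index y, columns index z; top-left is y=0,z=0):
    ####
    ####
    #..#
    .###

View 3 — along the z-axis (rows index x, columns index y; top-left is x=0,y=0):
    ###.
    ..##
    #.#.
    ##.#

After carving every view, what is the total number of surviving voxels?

|visual hull| = 14

before carving: 64 voxels (4×4×4)
[1] y-view keeps 6 columns → grid now 24
[2] x-view keeps 13 columns → grid now 20
[3] z-view keeps 10 columns → grid now 14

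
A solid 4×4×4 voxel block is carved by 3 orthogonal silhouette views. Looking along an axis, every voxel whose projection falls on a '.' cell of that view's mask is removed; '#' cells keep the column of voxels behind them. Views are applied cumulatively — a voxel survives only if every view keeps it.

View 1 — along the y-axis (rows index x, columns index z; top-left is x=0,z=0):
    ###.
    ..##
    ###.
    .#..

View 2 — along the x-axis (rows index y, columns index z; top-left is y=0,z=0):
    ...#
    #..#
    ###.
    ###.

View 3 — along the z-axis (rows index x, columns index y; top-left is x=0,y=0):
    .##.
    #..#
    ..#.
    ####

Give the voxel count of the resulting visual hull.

11 voxels

full grid |V| = 64
[1] y-view keeps 9 columns → grid now 36
[2] x-view keeps 9 columns → grid now 20
[3] z-view keeps 9 columns → grid now 11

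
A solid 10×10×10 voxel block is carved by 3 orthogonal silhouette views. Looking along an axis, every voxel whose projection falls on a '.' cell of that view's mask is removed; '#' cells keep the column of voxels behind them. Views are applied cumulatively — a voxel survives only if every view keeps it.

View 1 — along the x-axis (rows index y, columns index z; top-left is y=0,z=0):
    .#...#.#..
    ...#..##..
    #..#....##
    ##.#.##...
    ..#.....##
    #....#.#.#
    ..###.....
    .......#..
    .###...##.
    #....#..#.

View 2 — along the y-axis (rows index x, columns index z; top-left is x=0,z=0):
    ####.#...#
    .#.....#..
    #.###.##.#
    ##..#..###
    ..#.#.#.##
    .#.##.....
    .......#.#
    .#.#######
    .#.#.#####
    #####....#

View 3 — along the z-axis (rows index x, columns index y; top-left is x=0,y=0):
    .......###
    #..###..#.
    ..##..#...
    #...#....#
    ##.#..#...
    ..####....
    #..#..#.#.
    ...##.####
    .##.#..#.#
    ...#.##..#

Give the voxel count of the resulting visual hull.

start: 10×10×10 = 1000 voxels
step 1: project along x, AND mask (34/100) → |grid| = 340
step 2: project along y, AND mask (52/100) → |grid| = 175
step 3: project along z, AND mask (41/100) → |grid| = 70

voxel count = 70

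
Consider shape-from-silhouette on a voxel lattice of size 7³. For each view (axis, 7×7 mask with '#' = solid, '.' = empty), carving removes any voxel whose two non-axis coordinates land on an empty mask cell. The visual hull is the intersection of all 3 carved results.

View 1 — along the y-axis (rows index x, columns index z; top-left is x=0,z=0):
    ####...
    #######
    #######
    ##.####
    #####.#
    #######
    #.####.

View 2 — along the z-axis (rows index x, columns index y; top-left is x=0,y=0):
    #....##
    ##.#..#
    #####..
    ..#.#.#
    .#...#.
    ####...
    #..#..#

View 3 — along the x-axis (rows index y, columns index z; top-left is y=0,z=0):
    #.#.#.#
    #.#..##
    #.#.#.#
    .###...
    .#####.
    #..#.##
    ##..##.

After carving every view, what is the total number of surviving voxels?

full grid |V| = 343
after view 1 [y-axis, 42 of 49 cells solid] → remaining = 294
after view 2 [z-axis, 24 of 49 cells solid] → remaining = 148
after view 3 [x-axis, 28 of 49 cells solid] → remaining = 81

remaining voxels: 81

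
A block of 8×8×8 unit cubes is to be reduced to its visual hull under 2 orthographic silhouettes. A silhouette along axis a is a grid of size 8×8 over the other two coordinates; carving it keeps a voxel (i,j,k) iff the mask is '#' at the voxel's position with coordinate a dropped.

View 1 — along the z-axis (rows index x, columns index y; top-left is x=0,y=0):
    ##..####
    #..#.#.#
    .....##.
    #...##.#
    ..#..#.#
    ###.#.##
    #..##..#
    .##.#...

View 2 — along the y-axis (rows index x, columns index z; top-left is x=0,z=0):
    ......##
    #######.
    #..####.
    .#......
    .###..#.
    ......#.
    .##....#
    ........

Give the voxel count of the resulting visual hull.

before carving: 512 voxels (8×8×8)
[1] z-view keeps 32 columns → grid now 256
[2] y-view keeps 23 columns → grid now 84

|visual hull| = 84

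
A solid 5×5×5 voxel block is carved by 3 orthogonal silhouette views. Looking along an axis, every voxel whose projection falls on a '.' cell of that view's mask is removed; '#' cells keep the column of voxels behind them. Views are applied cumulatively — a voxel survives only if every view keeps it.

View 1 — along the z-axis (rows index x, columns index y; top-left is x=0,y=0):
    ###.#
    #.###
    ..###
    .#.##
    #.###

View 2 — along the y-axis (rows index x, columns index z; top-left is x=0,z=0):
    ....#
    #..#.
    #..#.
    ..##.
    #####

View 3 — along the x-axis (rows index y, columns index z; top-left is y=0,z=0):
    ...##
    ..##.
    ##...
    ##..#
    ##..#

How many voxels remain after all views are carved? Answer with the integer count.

|visual hull| = 21

full grid |V| = 125
carve view 1 (along z, XY-mask fill 18/25): 90 voxels remain
carve view 2 (along y, XZ-mask fill 12/25): 44 voxels remain
carve view 3 (along x, YZ-mask fill 12/25): 21 voxels remain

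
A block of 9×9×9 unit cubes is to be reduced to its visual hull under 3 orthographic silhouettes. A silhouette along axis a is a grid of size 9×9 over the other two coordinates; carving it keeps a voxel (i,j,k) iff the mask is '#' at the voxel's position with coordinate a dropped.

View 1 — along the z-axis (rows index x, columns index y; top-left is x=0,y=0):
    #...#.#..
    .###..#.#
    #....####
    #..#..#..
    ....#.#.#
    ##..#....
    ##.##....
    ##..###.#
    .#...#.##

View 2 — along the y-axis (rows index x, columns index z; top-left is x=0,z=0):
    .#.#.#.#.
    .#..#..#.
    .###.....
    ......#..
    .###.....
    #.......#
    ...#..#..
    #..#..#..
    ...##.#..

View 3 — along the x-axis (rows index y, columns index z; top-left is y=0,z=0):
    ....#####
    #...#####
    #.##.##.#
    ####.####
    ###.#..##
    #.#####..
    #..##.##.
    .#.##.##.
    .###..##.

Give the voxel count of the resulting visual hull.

remaining voxels: 62

full grid |V| = 729
carve view 1 (along z, XY-mask fill 36/81): 324 voxels remain
carve view 2 (along y, XZ-mask fill 24/81): 98 voxels remain
carve view 3 (along x, YZ-mask fill 52/81): 62 voxels remain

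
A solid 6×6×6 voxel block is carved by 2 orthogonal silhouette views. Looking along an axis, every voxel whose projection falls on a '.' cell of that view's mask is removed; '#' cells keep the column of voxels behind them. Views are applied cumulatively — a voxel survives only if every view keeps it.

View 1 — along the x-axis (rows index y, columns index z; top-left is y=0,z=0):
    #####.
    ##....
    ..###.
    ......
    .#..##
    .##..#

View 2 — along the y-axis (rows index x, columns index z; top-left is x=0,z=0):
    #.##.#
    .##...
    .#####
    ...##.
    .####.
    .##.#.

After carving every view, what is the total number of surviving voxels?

57 voxels

start: 6×6×6 = 216 voxels
[1] x-view keeps 16 columns → grid now 96
[2] y-view keeps 20 columns → grid now 57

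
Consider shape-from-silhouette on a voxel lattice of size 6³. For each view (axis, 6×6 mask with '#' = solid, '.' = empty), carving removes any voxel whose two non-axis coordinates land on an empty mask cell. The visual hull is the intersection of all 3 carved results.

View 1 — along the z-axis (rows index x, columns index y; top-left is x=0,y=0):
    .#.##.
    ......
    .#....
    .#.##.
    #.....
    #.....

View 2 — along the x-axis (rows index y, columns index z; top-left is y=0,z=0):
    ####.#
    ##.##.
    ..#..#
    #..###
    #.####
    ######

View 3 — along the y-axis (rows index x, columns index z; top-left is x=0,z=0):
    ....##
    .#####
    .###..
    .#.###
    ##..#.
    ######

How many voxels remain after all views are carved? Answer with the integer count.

|visual hull| = 23

full grid |V| = 216
step 1: project along z, AND mask (9/36) → |grid| = 54
step 2: project along x, AND mask (26/36) → |grid| = 40
step 3: project along y, AND mask (23/36) → |grid| = 23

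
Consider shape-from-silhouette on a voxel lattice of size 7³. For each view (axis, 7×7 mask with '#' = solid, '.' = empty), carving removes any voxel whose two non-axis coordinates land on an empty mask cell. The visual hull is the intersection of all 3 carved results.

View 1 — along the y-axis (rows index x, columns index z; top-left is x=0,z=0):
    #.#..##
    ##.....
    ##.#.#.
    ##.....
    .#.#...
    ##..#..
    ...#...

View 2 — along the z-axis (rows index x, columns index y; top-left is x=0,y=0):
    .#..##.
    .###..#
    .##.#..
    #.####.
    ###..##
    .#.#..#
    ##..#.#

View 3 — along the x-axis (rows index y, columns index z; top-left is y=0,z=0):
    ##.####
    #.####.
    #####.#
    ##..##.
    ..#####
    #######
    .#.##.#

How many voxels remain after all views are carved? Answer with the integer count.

52 voxels

full grid |V| = 343
carve view 1 (along y, XZ-mask fill 18/49): 126 voxels remain
carve view 2 (along z, XY-mask fill 27/49): 65 voxels remain
carve view 3 (along x, YZ-mask fill 37/49): 52 voxels remain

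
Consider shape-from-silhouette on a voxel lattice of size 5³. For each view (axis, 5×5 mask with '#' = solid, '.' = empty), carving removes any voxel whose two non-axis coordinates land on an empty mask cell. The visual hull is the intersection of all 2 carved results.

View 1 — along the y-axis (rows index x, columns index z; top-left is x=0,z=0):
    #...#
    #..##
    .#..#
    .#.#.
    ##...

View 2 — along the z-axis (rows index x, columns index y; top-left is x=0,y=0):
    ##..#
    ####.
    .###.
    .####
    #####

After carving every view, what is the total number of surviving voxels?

initial block: 5^3 = 125
carve view 1 (along y, XZ-mask fill 11/25): 55 voxels remain
carve view 2 (along z, XY-mask fill 19/25): 42 voxels remain

|visual hull| = 42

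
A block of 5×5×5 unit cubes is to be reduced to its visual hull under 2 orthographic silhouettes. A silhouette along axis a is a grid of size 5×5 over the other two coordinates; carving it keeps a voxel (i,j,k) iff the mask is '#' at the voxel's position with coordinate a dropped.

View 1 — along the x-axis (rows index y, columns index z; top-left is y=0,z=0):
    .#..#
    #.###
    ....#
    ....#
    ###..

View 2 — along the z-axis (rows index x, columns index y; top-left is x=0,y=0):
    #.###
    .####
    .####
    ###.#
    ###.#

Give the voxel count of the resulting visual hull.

remaining voxels: 45

before carving: 125 voxels (5×5×5)
carve view 1 (along x, YZ-mask fill 11/25): 55 voxels remain
carve view 2 (along z, XY-mask fill 20/25): 45 voxels remain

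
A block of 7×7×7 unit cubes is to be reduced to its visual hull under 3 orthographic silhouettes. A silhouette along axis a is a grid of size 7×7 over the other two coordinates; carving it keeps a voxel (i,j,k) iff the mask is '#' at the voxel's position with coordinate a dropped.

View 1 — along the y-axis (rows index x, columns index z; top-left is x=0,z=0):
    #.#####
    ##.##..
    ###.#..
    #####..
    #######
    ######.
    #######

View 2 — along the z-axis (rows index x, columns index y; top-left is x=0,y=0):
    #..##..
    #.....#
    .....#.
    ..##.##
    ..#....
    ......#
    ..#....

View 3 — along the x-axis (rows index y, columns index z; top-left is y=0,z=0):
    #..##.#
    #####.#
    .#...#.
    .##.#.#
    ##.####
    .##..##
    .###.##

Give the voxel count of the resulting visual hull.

36 voxels

before carving: 343 voxels (7×7×7)
V1 y: intersect with XZ mask (39 set) -- 273 left
V2 z: intersect with XY mask (13 set) -- 70 left
V3 x: intersect with YZ mask (31 set) -- 36 left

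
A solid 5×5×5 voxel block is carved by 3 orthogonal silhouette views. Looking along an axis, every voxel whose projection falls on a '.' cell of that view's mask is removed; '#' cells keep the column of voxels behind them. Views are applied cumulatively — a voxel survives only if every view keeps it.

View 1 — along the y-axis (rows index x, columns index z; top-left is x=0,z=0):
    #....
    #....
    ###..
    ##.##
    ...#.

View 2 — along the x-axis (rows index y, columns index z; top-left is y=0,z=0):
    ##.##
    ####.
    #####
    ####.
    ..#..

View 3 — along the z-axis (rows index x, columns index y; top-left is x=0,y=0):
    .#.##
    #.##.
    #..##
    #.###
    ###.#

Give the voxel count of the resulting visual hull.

full grid |V| = 125
carve view 1 (along y, XZ-mask fill 10/25): 50 voxels remain
carve view 2 (along x, YZ-mask fill 18/25): 38 voxels remain
carve view 3 (along z, XY-mask fill 17/25): 25 voxels remain

remaining voxels: 25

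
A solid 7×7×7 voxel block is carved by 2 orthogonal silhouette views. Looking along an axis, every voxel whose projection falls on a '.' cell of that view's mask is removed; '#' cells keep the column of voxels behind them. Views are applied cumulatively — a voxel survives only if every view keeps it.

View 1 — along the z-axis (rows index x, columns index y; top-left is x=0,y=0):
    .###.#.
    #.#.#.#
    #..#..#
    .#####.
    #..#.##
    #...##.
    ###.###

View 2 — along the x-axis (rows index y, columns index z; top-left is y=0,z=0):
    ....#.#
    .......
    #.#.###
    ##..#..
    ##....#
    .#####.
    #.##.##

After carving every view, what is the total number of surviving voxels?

initial block: 7^3 = 343
[1] z-view keeps 29 columns → grid now 203
[2] x-view keeps 23 columns → grid now 99

99 voxels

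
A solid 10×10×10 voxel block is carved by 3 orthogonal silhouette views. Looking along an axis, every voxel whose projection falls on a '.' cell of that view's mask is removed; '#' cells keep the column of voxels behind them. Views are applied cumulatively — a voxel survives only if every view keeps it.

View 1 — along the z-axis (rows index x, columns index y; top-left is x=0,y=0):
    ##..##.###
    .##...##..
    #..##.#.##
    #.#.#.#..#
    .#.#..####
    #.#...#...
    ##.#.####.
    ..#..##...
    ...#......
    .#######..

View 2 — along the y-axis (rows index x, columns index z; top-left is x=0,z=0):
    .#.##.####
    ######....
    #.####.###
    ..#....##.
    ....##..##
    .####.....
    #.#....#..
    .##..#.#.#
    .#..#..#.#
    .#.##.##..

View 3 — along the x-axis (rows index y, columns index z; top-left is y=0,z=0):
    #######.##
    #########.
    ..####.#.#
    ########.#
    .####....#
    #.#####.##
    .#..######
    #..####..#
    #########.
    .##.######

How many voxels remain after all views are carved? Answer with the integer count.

initial block: 10^3 = 1000
carve view 1 (along z, XY-mask fill 49/100): 490 voxels remain
carve view 2 (along y, XZ-mask fill 49/100): 247 voxels remain
carve view 3 (along x, YZ-mask fill 76/100): 185 voxels remain

remaining voxels: 185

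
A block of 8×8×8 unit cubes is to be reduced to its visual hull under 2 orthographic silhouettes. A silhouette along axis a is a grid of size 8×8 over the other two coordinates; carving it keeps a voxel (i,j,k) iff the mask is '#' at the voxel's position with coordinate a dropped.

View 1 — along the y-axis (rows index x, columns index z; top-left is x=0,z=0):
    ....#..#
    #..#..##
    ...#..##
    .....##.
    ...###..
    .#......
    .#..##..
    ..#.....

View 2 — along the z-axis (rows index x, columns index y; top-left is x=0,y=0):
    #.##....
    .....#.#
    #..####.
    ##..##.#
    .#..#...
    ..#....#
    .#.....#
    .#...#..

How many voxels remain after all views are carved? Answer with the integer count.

initial block: 8^3 = 512
step 1: project along y, AND mask (19/64) → |grid| = 152
step 2: project along z, AND mask (23/64) → |grid| = 55

remaining voxels: 55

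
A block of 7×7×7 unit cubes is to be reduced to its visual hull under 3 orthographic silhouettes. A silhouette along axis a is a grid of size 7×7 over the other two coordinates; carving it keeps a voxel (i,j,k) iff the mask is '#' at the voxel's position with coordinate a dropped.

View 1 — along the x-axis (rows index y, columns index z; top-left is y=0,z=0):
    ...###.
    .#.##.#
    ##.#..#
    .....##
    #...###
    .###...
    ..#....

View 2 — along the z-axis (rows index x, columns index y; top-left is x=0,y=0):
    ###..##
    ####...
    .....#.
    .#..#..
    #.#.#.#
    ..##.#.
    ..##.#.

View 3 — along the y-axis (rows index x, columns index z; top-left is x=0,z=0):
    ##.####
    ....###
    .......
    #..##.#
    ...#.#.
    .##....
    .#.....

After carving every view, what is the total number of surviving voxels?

voxel count = 35

initial block: 7^3 = 343
V1 x: intersect with YZ mask (21 set) -- 147 left
V2 z: intersect with XY mask (22 set) -- 69 left
V3 y: intersect with XZ mask (18 set) -- 35 left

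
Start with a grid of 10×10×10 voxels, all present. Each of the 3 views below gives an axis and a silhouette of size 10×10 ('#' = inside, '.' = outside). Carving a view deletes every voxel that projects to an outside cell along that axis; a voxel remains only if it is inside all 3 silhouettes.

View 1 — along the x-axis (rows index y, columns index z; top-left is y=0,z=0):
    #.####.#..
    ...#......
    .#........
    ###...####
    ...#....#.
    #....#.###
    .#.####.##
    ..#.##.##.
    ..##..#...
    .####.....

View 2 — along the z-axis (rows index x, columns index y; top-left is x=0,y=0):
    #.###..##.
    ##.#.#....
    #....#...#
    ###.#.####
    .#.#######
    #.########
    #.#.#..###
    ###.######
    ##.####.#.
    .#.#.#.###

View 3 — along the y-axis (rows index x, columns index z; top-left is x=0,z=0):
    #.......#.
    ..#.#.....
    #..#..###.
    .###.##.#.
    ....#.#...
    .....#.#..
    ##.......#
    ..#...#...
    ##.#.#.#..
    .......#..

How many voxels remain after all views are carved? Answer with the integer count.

|visual hull| = 78

full grid |V| = 1000
after view 1 [x-axis, 41 of 100 cells solid] → remaining = 410
after view 2 [z-axis, 66 of 100 cells solid] → remaining = 272
after view 3 [y-axis, 30 of 100 cells solid] → remaining = 78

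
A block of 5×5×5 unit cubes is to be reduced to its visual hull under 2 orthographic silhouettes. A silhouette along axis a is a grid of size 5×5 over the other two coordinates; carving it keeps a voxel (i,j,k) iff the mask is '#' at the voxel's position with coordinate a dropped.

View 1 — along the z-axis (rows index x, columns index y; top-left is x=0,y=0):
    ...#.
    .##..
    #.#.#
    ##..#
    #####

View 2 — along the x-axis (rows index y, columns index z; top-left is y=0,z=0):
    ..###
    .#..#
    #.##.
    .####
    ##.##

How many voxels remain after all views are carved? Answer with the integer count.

44 voxels

start: 5×5×5 = 125 voxels
V1 z: intersect with XY mask (14 set) -- 70 left
V2 x: intersect with YZ mask (16 set) -- 44 left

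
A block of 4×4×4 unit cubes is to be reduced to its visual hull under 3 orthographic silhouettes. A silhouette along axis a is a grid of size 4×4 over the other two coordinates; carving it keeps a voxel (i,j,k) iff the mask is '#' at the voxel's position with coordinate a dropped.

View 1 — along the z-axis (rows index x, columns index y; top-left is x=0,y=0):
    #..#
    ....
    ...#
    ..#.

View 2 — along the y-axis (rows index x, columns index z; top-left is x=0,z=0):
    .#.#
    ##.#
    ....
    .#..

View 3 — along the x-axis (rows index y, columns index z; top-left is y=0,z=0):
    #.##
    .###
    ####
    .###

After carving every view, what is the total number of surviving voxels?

voxel count = 4

before carving: 64 voxels (4×4×4)
[1] z-view keeps 4 columns → grid now 16
[2] y-view keeps 6 columns → grid now 5
[3] x-view keeps 13 columns → grid now 4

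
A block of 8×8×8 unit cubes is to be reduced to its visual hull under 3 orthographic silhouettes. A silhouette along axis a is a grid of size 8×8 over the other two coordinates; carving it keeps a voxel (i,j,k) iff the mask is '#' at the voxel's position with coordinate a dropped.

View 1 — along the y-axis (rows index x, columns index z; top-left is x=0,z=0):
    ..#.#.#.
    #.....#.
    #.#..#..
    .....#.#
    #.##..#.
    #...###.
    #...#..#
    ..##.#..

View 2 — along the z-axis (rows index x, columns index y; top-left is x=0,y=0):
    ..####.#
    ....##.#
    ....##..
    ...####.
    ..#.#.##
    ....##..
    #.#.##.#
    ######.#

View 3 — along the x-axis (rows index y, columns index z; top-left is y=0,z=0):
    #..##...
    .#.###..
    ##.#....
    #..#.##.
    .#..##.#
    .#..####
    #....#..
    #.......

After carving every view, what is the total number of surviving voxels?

start: 8×8×8 = 512 voxels
[1] y-view keeps 24 columns → grid now 192
[2] z-view keeps 32 columns → grid now 95
[3] x-view keeps 26 columns → grid now 39

|visual hull| = 39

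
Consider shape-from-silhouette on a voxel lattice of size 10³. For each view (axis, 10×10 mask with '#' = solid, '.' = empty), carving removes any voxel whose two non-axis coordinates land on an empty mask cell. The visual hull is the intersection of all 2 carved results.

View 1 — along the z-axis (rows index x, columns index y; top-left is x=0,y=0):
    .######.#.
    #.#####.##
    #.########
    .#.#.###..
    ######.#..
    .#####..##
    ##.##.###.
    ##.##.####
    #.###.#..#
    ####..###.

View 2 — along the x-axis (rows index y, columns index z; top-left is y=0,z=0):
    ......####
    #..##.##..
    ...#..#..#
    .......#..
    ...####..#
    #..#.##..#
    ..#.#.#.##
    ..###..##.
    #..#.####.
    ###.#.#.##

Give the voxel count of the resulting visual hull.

remaining voxels: 311

initial block: 10^3 = 1000
carve view 1 (along z, XY-mask fill 71/100): 710 voxels remain
carve view 2 (along x, YZ-mask fill 46/100): 311 voxels remain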